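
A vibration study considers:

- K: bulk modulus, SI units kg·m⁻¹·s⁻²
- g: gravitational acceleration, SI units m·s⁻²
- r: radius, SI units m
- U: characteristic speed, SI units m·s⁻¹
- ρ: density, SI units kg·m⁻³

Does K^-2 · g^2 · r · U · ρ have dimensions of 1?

no

Sum the exponent of each base dimension across the product:
  M: −2·[K]_M + 2·[g]_M + [r]_M + [U]_M + [ρ]_M = −2·(1) + 2·(0) + (0) + (0) + (1) = -1
  L: −2·[K]_L + 2·[g]_L + [r]_L + [U]_L + [ρ]_L = −2·(-1) + 2·(1) + (1) + (1) + (-3) = 3
  T: −2·[K]_T + 2·[g]_T + [r]_T + [U]_T + [ρ]_T = −2·(-2) + 2·(-2) + (0) + (-1) + (0) = -1
Net dimensions [M⁻¹ L³ T⁻¹] ≠ [1] — not dimensionless.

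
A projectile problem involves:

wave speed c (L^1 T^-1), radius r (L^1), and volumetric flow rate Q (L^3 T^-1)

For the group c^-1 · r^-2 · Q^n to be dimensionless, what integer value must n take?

1

Balance the L exponent: (3)·n from Q, plus −(1) − 2·(1) = -3 from the rest, must sum to zero.
3n − 3 = 0, so n = 1.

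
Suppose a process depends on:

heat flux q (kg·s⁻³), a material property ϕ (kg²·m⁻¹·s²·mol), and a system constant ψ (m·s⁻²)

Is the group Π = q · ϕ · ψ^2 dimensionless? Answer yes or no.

Sum the exponent of each base dimension across the product:
  M: [q]_M + [ϕ]_M + 2·[ψ]_M = (1) + (2) + 2·(0) = 3
  L: [q]_L + [ϕ]_L + 2·[ψ]_L = (0) + (-1) + 2·(1) = 1
  T: [q]_T + [ϕ]_T + 2·[ψ]_T = (-3) + (2) + 2·(-2) = -5
  N: [q]_N + [ϕ]_N + 2·[ψ]_N = (0) + (1) + 2·(0) = 1
Net dimensions [M³ L T⁻⁵ N] ≠ [1] — not dimensionless.

no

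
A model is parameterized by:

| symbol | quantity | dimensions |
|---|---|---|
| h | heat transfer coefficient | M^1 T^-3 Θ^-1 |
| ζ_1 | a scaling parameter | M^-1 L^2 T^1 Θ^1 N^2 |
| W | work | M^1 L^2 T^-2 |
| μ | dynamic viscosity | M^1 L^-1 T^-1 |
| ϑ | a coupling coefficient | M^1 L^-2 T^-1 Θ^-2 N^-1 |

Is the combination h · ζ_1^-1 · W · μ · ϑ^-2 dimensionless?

Sum the exponent of each base dimension across the product:
  M: [h]_M − [ζ_1]_M + [W]_M + [μ]_M − 2·[ϑ]_M = (1) − (-1) + (1) + (1) − 2·(1) = 2
  L: [h]_L − [ζ_1]_L + [W]_L + [μ]_L − 2·[ϑ]_L = (0) − (2) + (2) + (-1) − 2·(-2) = 3
  T: [h]_T − [ζ_1]_T + [W]_T + [μ]_T − 2·[ϑ]_T = (-3) − (1) + (-2) + (-1) − 2·(-1) = -5
  Θ: [h]_Θ − [ζ_1]_Θ + [W]_Θ + [μ]_Θ − 2·[ϑ]_Θ = (-1) − (1) + (0) + (0) − 2·(-2) = 2
  N: [h]_N − [ζ_1]_N + [W]_N + [μ]_N − 2·[ϑ]_N = (0) − (2) + (0) + (0) − 2·(-1) = 0
Net dimensions [M² L³ T⁻⁵ Θ²] ≠ [1] — not dimensionless.

no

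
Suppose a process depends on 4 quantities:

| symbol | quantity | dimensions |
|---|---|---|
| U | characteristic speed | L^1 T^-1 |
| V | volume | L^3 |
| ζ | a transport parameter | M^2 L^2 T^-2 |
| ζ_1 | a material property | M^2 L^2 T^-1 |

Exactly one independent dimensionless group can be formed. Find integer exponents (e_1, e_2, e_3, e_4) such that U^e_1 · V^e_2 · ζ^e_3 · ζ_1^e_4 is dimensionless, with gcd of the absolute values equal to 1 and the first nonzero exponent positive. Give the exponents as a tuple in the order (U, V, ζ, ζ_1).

(3, -1, -3, 3)

M: e_1·(0) + e_2·(0) + e_3·(2) + e_4·(2) = 0
L: e_1·(1) + e_2·(3) + e_3·(2) + e_4·(2) = 0
T: e_1·(-1) + e_2·(0) + e_3·(-2) + e_4·(-1) = 0
Solving this homogeneous linear system for the smallest-integer solution (first nonzero entry positive) gives (3, -1, -3, 3).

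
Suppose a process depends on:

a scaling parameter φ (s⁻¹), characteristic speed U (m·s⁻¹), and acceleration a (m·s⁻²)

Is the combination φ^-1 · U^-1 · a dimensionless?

yes

Sum the exponent of each base dimension across the product:
  M: −[φ]_M − [U]_M + [a]_M = −(0) − (0) + (0) = 0
  L: −[φ]_L − [U]_L + [a]_L = −(0) − (1) + (1) = 0
  T: −[φ]_T − [U]_T + [a]_T = −(-1) − (-1) + (-2) = 0
All base exponents vanish — dimensionless.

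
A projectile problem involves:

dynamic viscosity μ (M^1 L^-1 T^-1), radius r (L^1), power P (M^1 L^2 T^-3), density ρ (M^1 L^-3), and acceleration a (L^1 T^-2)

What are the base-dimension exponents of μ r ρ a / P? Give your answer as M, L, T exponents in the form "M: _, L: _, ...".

M: 1, L: -4, T: 0

Collect each base-dimension exponent across the product:
  M: (1) + (0) − (1) + (1) + (0) = 1
  L: (-1) + (1) − (2) + (-3) + (1) = -4
  T: (-1) + (0) − (-3) + (0) + (-2) = 0
So the dimensions are [M L⁻⁴].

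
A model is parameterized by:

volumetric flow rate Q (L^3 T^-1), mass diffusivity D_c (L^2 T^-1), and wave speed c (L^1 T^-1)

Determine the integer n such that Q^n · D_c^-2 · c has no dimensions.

1

Balance the L exponent: (3)·n from Q, plus −2·(2) + (1) = -3 from the rest, must sum to zero.
3n − 3 = 0, so n = 1.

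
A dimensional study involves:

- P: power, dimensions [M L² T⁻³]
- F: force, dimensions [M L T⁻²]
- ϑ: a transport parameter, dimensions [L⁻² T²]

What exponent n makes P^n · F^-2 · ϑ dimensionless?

Balance the M exponent: (1)·n from P, plus −2·(1) + (0) = -2 from the rest, must sum to zero.
n − 2 = 0, so n = 2.

2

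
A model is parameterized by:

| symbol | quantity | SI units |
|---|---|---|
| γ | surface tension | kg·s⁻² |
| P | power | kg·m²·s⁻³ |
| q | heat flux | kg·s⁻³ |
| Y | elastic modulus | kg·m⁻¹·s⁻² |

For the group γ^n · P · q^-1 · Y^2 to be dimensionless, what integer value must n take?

-2

Balance the M exponent: (1)·n from γ, plus (1) − (1) + 2·(1) = 2 from the rest, must sum to zero.
n + 2 = 0, so n = -2.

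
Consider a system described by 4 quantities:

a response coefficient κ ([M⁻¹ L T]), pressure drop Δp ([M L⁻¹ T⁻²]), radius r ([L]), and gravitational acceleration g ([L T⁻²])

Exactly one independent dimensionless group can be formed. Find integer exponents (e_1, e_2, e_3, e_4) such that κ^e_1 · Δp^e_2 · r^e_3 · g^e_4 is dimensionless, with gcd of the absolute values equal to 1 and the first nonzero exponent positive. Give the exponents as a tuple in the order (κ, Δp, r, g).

M: e_1·(-1) + e_2·(1) + e_3·(0) + e_4·(0) = 0
L: e_1·(1) + e_2·(-1) + e_3·(1) + e_4·(1) = 0
T: e_1·(1) + e_2·(-2) + e_3·(0) + e_4·(-2) = 0
Solving this homogeneous linear system for the smallest-integer solution (first nonzero entry positive) gives (2, 2, 1, -1).

(2, 2, 1, -1)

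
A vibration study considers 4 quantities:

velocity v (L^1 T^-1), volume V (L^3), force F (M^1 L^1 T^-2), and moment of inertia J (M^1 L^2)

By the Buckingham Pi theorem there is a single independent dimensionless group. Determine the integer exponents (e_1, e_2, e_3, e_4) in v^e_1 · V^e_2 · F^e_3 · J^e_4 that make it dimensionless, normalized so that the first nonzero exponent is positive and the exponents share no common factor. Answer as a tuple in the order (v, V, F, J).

M: e_1·(0) + e_2·(0) + e_3·(1) + e_4·(1) = 0
L: e_1·(1) + e_2·(3) + e_3·(1) + e_4·(2) = 0
T: e_1·(-1) + e_2·(0) + e_3·(-2) + e_4·(0) = 0
Solving this homogeneous linear system for the smallest-integer solution (first nonzero entry positive) gives (2, -1, -1, 1).

(2, -1, -1, 1)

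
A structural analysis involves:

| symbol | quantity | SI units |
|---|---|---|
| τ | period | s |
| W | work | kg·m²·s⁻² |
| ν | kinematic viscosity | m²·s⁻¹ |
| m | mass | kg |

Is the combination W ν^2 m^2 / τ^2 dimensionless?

no

Sum the exponent of each base dimension across the product:
  M: −2·[τ]_M + [W]_M + 2·[ν]_M + 2·[m]_M = −2·(0) + (1) + 2·(0) + 2·(1) = 3
  L: −2·[τ]_L + [W]_L + 2·[ν]_L + 2·[m]_L = −2·(0) + (2) + 2·(2) + 2·(0) = 6
  T: −2·[τ]_T + [W]_T + 2·[ν]_T + 2·[m]_T = −2·(1) + (-2) + 2·(-1) + 2·(0) = -6
Net dimensions [M³ L⁶ T⁻⁶] ≠ [1] — not dimensionless.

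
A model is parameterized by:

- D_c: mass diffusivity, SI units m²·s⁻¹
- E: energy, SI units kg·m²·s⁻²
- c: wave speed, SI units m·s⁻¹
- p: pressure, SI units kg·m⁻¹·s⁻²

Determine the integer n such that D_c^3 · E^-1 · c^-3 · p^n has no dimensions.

1

Balance the M exponent: (1)·n from p, plus 3·(0) − (1) − 3·(0) = -1 from the rest, must sum to zero.
n − 1 = 0, so n = 1.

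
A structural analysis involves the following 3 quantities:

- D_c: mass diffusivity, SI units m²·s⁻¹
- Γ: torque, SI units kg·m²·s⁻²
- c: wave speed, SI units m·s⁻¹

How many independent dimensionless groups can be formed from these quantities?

0

There are 3 variables and 3 base dimensions (M, L, T).
The dimension matrix has rank 3.
Independent dimensionless groups: 3 − 3 = 0.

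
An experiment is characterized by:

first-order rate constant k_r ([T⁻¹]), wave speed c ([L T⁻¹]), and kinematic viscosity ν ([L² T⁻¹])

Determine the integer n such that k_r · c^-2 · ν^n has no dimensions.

Balance the L exponent: (2)·n from ν, plus (0) − 2·(1) = -2 from the rest, must sum to zero.
2n − 2 = 0, so n = 1.

1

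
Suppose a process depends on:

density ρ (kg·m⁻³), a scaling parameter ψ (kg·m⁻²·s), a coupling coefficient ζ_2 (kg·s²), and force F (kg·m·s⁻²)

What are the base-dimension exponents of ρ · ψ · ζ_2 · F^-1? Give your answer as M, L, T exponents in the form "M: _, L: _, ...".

M: 2, L: -6, T: 5

Collect each base-dimension exponent across the product:
  M: (1) + (1) + (1) − (1) = 2
  L: (-3) + (-2) + (0) − (1) = -6
  T: (0) + (1) + (2) − (-2) = 5
So the dimensions are [M² L⁻⁶ T⁵].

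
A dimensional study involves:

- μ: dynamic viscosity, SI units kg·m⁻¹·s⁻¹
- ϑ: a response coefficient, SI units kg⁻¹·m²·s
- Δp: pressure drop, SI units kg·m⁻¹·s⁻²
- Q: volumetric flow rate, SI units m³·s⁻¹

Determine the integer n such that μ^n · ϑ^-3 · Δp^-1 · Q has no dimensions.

Balance the M exponent: (1)·n from μ, plus −3·(-1) − (1) + (0) = 2 from the rest, must sum to zero.
n + 2 = 0, so n = -2.

-2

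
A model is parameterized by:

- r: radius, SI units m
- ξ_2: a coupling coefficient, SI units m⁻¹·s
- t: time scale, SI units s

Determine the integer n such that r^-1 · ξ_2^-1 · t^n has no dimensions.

1

Balance the T exponent: (1)·n from t, plus −(0) − (1) = -1 from the rest, must sum to zero.
n − 1 = 0, so n = 1.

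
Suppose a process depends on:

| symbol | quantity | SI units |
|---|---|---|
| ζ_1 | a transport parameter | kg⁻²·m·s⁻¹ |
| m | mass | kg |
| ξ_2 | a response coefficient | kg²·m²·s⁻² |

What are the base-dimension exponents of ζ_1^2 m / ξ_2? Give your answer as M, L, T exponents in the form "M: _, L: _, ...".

Collect each base-dimension exponent across the product:
  M: 2·(-2) + (1) − (2) = -5
  L: 2·(1) + (0) − (2) = 0
  T: 2·(-1) + (0) − (-2) = 0
So the dimensions are [M⁻⁵].

M: -5, L: 0, T: 0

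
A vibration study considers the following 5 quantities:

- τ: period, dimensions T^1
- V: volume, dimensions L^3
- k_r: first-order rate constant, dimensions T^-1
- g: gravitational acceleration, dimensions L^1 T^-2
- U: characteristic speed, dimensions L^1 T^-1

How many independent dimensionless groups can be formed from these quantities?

There are 5 variables and 2 base dimensions (L, T).
The dimension matrix has rank 2.
Independent dimensionless groups: 5 − 2 = 3.

3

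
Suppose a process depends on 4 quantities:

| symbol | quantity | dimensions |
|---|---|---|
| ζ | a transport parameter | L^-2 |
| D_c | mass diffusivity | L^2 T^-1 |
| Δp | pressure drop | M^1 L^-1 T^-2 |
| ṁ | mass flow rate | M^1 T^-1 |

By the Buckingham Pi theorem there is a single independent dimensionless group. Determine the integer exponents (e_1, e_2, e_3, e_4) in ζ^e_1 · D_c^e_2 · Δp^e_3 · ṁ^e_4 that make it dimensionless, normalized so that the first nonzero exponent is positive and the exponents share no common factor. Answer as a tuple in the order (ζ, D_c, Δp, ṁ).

(3, 2, -2, 2)

M: e_1·(0) + e_2·(0) + e_3·(1) + e_4·(1) = 0
L: e_1·(-2) + e_2·(2) + e_3·(-1) + e_4·(0) = 0
T: e_1·(0) + e_2·(-1) + e_3·(-2) + e_4·(-1) = 0
Solving this homogeneous linear system for the smallest-integer solution (first nonzero entry positive) gives (3, 2, -2, 2).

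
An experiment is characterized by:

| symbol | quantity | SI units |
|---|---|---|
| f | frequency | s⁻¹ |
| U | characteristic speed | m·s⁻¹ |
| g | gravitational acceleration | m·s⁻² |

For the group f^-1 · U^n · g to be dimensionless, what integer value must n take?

Balance the L exponent: (1)·n from U, plus −(0) + (1) = 1 from the rest, must sum to zero.
n + 1 = 0, so n = -1.

-1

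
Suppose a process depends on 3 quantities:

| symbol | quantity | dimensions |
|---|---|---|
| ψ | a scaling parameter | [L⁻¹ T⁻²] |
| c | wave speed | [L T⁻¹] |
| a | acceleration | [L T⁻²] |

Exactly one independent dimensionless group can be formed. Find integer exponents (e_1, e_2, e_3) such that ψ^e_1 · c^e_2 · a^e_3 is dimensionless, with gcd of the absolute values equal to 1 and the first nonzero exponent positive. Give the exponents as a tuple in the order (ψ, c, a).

L: e_1·(-1) + e_2·(1) + e_3·(1) = 0
T: e_1·(-2) + e_2·(-1) + e_3·(-2) = 0
Solving this homogeneous linear system for the smallest-integer solution (first nonzero entry positive) gives (1, 4, -3).

(1, 4, -3)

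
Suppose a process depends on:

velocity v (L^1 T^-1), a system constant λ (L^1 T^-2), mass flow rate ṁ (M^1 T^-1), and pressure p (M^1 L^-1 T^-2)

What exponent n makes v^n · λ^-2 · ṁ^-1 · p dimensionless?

Balance the L exponent: (1)·n from v, plus −2·(1) − (0) + (-1) = -3 from the rest, must sum to zero.
n − 3 = 0, so n = 3.

3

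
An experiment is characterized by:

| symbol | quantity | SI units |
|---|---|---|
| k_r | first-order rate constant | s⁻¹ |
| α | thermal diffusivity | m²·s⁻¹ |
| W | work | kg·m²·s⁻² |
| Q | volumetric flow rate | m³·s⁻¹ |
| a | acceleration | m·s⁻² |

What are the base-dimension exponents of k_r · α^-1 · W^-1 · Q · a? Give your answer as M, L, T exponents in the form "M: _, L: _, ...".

M: -1, L: 0, T: -1

Collect each base-dimension exponent across the product:
  M: (0) − (0) − (1) + (0) + (0) = -1
  L: (0) − (2) − (2) + (3) + (1) = 0
  T: (-1) − (-1) − (-2) + (-1) + (-2) = -1
So the dimensions are [M⁻¹ T⁻¹].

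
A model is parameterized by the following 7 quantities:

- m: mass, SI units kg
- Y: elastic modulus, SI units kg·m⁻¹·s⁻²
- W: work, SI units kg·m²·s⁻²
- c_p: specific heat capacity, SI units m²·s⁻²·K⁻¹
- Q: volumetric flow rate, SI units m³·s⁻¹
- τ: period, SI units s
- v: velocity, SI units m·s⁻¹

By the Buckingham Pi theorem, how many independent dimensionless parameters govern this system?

There are 7 variables and 4 base dimensions (M, L, T, Θ).
The dimension matrix has rank 4.
Independent dimensionless groups: 7 − 4 = 3.

3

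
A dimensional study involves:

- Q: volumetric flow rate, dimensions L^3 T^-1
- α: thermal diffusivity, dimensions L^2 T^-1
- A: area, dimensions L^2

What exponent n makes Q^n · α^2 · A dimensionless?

-2

Balance the L exponent: (3)·n from Q, plus 2·(2) + (2) = 6 from the rest, must sum to zero.
3n + 6 = 0, so n = -2.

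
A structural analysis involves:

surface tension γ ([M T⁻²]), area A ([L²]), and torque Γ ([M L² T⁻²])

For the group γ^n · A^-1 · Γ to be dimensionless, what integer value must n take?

-1

Balance the M exponent: (1)·n from γ, plus −(0) + (1) = 1 from the rest, must sum to zero.
n + 1 = 0, so n = -1.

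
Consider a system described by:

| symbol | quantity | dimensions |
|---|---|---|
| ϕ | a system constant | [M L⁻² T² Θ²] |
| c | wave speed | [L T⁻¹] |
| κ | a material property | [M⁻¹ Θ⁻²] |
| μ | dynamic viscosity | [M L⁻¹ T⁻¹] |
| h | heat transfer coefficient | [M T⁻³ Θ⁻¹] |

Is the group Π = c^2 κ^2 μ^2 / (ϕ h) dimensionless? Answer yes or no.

Sum the exponent of each base dimension across the product:
  M: −[ϕ]_M + 2·[c]_M + 2·[κ]_M + 2·[μ]_M − [h]_M = −(1) + 2·(0) + 2·(-1) + 2·(1) − (1) = -2
  L: −[ϕ]_L + 2·[c]_L + 2·[κ]_L + 2·[μ]_L − [h]_L = −(-2) + 2·(1) + 2·(0) + 2·(-1) − (0) = 2
  T: −[ϕ]_T + 2·[c]_T + 2·[κ]_T + 2·[μ]_T − [h]_T = −(2) + 2·(-1) + 2·(0) + 2·(-1) − (-3) = -3
  Θ: −[ϕ]_Θ + 2·[c]_Θ + 2·[κ]_Θ + 2·[μ]_Θ − [h]_Θ = −(2) + 2·(0) + 2·(-2) + 2·(0) − (-1) = -5
Net dimensions [M⁻² L² T⁻³ Θ⁻⁵] ≠ [1] — not dimensionless.

no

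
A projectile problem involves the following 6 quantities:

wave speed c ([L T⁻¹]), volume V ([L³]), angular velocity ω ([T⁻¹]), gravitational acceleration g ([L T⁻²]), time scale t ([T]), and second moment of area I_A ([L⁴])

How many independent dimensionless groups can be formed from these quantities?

4

There are 6 variables and 2 base dimensions (L, T).
The dimension matrix has rank 2.
Independent dimensionless groups: 6 − 2 = 4.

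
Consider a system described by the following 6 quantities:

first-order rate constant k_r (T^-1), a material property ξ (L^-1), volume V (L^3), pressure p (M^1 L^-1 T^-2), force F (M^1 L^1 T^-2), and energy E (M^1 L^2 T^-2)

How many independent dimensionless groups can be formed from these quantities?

3

There are 6 variables and 3 base dimensions (M, L, T).
The dimension matrix has rank 3.
Independent dimensionless groups: 6 − 3 = 3.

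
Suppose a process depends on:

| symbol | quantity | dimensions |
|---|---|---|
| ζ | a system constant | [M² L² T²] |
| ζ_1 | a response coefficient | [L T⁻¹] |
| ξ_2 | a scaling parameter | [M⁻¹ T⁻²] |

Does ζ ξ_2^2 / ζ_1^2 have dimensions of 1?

yes

Sum the exponent of each base dimension across the product:
  M: [ζ]_M − 2·[ζ_1]_M + 2·[ξ_2]_M = (2) − 2·(0) + 2·(-1) = 0
  L: [ζ]_L − 2·[ζ_1]_L + 2·[ξ_2]_L = (2) − 2·(1) + 2·(0) = 0
  T: [ζ]_T − 2·[ζ_1]_T + 2·[ξ_2]_T = (2) − 2·(-1) + 2·(-2) = 0
All base exponents vanish — dimensionless.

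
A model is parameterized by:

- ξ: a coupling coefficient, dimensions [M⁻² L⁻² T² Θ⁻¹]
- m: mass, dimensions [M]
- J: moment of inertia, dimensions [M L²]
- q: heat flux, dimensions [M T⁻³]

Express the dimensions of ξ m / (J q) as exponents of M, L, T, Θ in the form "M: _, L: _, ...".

Collect each base-dimension exponent across the product:
  M: (-2) + (1) − (1) − (1) = -3
  L: (-2) + (0) − (2) − (0) = -4
  T: (2) + (0) − (0) − (-3) = 5
  Θ: (-1) + (0) − (0) − (0) = -1
So the dimensions are [M⁻³ L⁻⁴ T⁵ Θ⁻¹].

M: -3, L: -4, T: 5, Θ: -1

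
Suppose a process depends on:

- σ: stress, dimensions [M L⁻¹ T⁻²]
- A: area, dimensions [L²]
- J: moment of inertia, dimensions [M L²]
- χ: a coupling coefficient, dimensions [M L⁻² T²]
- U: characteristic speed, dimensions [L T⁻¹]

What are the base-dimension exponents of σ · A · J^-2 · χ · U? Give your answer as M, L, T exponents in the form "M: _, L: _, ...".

M: 0, L: -4, T: -1

Collect each base-dimension exponent across the product:
  M: (1) + (0) − 2·(1) + (1) + (0) = 0
  L: (-1) + (2) − 2·(2) + (-2) + (1) = -4
  T: (-2) + (0) − 2·(0) + (2) + (-1) = -1
So the dimensions are [L⁻⁴ T⁻¹].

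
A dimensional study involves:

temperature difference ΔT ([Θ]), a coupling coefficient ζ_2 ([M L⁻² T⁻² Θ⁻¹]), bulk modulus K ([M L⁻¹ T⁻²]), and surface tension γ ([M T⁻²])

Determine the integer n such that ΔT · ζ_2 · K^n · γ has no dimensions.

-2

Balance the M exponent: (1)·n from K, plus (0) + (1) + (1) = 2 from the rest, must sum to zero.
n + 2 = 0, so n = -2.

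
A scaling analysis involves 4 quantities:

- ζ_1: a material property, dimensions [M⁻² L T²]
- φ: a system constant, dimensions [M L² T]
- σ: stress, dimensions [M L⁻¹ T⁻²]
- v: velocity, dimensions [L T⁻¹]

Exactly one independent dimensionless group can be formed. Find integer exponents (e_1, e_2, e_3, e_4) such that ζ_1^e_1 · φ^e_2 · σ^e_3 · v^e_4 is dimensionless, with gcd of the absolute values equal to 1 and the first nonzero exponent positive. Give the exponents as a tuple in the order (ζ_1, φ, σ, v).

M: e_1·(-2) + e_2·(1) + e_3·(1) + e_4·(0) = 0
L: e_1·(1) + e_2·(2) + e_3·(-1) + e_4·(1) = 0
T: e_1·(2) + e_2·(1) + e_3·(-2) + e_4·(-1) = 0
Solving this homogeneous linear system for the smallest-integer solution (first nonzero entry positive) gives (2, 1, 3, -1).

(2, 1, 3, -1)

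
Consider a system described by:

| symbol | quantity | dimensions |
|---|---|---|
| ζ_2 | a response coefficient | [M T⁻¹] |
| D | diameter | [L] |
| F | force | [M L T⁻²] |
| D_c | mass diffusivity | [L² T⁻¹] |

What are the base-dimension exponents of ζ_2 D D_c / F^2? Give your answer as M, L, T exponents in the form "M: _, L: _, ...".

Collect each base-dimension exponent across the product:
  M: (1) + (0) − 2·(1) + (0) = -1
  L: (0) + (1) − 2·(1) + (2) = 1
  T: (-1) + (0) − 2·(-2) + (-1) = 2
So the dimensions are [M⁻¹ L T²].

M: -1, L: 1, T: 2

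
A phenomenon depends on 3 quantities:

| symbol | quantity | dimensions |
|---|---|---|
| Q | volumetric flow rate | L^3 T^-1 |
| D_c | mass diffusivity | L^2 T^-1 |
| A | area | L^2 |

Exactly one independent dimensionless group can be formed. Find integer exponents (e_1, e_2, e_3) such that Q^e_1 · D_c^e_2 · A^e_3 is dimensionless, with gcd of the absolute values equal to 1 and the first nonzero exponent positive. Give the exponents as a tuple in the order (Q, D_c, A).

(2, -2, -1)

L: e_1·(3) + e_2·(2) + e_3·(2) = 0
T: e_1·(-1) + e_2·(-1) + e_3·(0) = 0
Solving this homogeneous linear system for the smallest-integer solution (first nonzero entry positive) gives (2, -2, -1).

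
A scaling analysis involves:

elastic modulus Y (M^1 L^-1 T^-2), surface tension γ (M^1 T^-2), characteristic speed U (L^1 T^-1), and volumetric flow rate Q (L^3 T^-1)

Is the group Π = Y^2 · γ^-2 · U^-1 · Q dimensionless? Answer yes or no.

yes

Sum the exponent of each base dimension across the product:
  M: 2·[Y]_M − 2·[γ]_M − [U]_M + [Q]_M = 2·(1) − 2·(1) − (0) + (0) = 0
  L: 2·[Y]_L − 2·[γ]_L − [U]_L + [Q]_L = 2·(-1) − 2·(0) − (1) + (3) = 0
  T: 2·[Y]_T − 2·[γ]_T − [U]_T + [Q]_T = 2·(-2) − 2·(-2) − (-1) + (-1) = 0
All base exponents vanish — dimensionless.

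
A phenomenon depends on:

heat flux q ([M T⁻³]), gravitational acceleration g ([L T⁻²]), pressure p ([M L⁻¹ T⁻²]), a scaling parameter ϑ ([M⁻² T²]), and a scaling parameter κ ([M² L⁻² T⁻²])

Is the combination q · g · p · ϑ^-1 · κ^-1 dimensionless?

no

Sum the exponent of each base dimension across the product:
  M: [q]_M + [g]_M + [p]_M − [ϑ]_M − [κ]_M = (1) + (0) + (1) − (-2) − (2) = 2
  L: [q]_L + [g]_L + [p]_L − [ϑ]_L − [κ]_L = (0) + (1) + (-1) − (0) − (-2) = 2
  T: [q]_T + [g]_T + [p]_T − [ϑ]_T − [κ]_T = (-3) + (-2) + (-2) − (2) − (-2) = -7
Net dimensions [M² L² T⁻⁷] ≠ [1] — not dimensionless.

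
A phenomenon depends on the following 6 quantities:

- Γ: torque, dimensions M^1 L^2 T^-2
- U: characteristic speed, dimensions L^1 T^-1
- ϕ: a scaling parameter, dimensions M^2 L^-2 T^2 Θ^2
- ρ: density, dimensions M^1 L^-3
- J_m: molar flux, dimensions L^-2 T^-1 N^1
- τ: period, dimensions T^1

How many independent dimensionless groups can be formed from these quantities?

There are 6 variables and 5 base dimensions (M, L, T, Θ, N).
The dimension matrix has rank 5.
Independent dimensionless groups: 6 − 5 = 1.

1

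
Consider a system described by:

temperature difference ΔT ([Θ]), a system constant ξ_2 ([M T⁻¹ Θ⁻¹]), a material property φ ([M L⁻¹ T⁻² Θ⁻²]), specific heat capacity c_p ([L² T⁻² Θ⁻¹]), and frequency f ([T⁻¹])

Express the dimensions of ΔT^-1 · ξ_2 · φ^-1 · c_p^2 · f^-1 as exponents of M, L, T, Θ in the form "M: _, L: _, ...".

M: 0, L: 5, T: -2, Θ: -2

Collect each base-dimension exponent across the product:
  M: −(0) + (1) − (1) + 2·(0) − (0) = 0
  L: −(0) + (0) − (-1) + 2·(2) − (0) = 5
  T: −(0) + (-1) − (-2) + 2·(-2) − (-1) = -2
  Θ: −(1) + (-1) − (-2) + 2·(-1) − (0) = -2
So the dimensions are [L⁵ T⁻² Θ⁻²].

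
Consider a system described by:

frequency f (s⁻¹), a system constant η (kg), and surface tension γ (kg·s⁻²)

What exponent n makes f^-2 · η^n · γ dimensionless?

-1

Balance the M exponent: (1)·n from η, plus −2·(0) + (1) = 1 from the rest, must sum to zero.
n + 1 = 0, so n = -1.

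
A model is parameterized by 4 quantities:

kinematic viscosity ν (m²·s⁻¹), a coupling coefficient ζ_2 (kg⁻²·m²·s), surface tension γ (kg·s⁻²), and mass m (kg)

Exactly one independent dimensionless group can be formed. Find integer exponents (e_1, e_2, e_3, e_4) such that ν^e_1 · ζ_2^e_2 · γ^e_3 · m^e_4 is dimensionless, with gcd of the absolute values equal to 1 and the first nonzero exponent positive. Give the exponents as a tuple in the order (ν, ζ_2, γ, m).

M: e_1·(0) + e_2·(-2) + e_3·(1) + e_4·(1) = 0
L: e_1·(2) + e_2·(2) + e_3·(0) + e_4·(0) = 0
T: e_1·(-1) + e_2·(1) + e_3·(-2) + e_4·(0) = 0
Solving this homogeneous linear system for the smallest-integer solution (first nonzero entry positive) gives (1, -1, -1, -1).

(1, -1, -1, -1)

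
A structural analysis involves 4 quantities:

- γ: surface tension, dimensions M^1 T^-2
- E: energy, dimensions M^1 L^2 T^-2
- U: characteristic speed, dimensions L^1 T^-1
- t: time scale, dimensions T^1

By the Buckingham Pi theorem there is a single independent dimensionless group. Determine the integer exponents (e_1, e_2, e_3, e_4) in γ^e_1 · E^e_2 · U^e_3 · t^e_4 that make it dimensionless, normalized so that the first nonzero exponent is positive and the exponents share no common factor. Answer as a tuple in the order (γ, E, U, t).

(1, -1, 2, 2)

M: e_1·(1) + e_2·(1) + e_3·(0) + e_4·(0) = 0
L: e_1·(0) + e_2·(2) + e_3·(1) + e_4·(0) = 0
T: e_1·(-2) + e_2·(-2) + e_3·(-1) + e_4·(1) = 0
Solving this homogeneous linear system for the smallest-integer solution (first nonzero entry positive) gives (1, -1, 2, 2).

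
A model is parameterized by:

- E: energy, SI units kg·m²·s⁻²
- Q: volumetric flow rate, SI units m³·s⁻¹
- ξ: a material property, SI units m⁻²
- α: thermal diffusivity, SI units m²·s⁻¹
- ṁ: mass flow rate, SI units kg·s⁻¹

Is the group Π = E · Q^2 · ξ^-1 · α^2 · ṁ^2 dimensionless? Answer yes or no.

Sum the exponent of each base dimension across the product:
  M: [E]_M + 2·[Q]_M − [ξ]_M + 2·[α]_M + 2·[ṁ]_M = (1) + 2·(0) − (0) + 2·(0) + 2·(1) = 3
  L: [E]_L + 2·[Q]_L − [ξ]_L + 2·[α]_L + 2·[ṁ]_L = (2) + 2·(3) − (-2) + 2·(2) + 2·(0) = 14
  T: [E]_T + 2·[Q]_T − [ξ]_T + 2·[α]_T + 2·[ṁ]_T = (-2) + 2·(-1) − (0) + 2·(-1) + 2·(-1) = -8
Net dimensions [M³ L¹⁴ T⁻⁸] ≠ [1] — not dimensionless.

no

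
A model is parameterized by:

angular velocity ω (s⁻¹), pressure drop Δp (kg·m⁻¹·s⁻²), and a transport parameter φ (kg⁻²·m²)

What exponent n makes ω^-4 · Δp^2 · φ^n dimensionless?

Balance the M exponent: (-2)·n from φ, plus −4·(0) + 2·(1) = 2 from the rest, must sum to zero.
-2n + 2 = 0, so n = 1.

1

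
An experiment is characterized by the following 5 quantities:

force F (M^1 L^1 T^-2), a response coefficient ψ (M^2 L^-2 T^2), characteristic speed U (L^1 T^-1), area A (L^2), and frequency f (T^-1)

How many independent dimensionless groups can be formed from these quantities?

2

There are 5 variables and 3 base dimensions (M, L, T).
The dimension matrix has rank 3.
Independent dimensionless groups: 5 − 3 = 2.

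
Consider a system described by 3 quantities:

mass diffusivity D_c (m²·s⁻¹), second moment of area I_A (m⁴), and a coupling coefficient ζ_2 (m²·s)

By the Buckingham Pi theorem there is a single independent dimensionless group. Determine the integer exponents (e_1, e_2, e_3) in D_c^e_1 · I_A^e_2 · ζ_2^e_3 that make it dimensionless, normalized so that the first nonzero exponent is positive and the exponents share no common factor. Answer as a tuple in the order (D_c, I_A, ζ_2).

(1, -1, 1)

L: e_1·(2) + e_2·(4) + e_3·(2) = 0
T: e_1·(-1) + e_2·(0) + e_3·(1) = 0
Solving this homogeneous linear system for the smallest-integer solution (first nonzero entry positive) gives (1, -1, 1).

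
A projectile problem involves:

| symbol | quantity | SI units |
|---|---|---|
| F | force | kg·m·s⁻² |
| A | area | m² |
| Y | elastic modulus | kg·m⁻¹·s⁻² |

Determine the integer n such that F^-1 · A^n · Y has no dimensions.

1

Balance the L exponent: (2)·n from A, plus −(1) + (-1) = -2 from the rest, must sum to zero.
2n − 2 = 0, so n = 1.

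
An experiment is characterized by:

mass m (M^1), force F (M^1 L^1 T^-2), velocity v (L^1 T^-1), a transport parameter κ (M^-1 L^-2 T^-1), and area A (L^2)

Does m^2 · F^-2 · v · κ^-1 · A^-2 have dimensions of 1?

no

Sum the exponent of each base dimension across the product:
  M: 2·[m]_M − 2·[F]_M + [v]_M − [κ]_M − 2·[A]_M = 2·(1) − 2·(1) + (0) − (-1) − 2·(0) = 1
  L: 2·[m]_L − 2·[F]_L + [v]_L − [κ]_L − 2·[A]_L = 2·(0) − 2·(1) + (1) − (-2) − 2·(2) = -3
  T: 2·[m]_T − 2·[F]_T + [v]_T − [κ]_T − 2·[A]_T = 2·(0) − 2·(-2) + (-1) − (-1) − 2·(0) = 4
Net dimensions [M L⁻³ T⁴] ≠ [1] — not dimensionless.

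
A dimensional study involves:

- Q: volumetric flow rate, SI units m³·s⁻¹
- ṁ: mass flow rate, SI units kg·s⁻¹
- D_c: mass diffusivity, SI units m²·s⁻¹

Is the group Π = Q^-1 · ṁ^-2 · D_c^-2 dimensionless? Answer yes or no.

no

Sum the exponent of each base dimension across the product:
  M: −[Q]_M − 2·[ṁ]_M − 2·[D_c]_M = −(0) − 2·(1) − 2·(0) = -2
  L: −[Q]_L − 2·[ṁ]_L − 2·[D_c]_L = −(3) − 2·(0) − 2·(2) = -7
  T: −[Q]_T − 2·[ṁ]_T − 2·[D_c]_T = −(-1) − 2·(-1) − 2·(-1) = 5
Net dimensions [M⁻² L⁻⁷ T⁵] ≠ [1] — not dimensionless.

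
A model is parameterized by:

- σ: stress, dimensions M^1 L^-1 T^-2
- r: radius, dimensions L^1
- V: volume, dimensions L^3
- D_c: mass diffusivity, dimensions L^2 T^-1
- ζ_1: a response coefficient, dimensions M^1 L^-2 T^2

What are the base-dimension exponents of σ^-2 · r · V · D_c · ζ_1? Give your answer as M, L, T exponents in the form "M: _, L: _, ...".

Collect each base-dimension exponent across the product:
  M: −2·(1) + (0) + (0) + (0) + (1) = -1
  L: −2·(-1) + (1) + (3) + (2) + (-2) = 6
  T: −2·(-2) + (0) + (0) + (-1) + (2) = 5
So the dimensions are [M⁻¹ L⁶ T⁵].

M: -1, L: 6, T: 5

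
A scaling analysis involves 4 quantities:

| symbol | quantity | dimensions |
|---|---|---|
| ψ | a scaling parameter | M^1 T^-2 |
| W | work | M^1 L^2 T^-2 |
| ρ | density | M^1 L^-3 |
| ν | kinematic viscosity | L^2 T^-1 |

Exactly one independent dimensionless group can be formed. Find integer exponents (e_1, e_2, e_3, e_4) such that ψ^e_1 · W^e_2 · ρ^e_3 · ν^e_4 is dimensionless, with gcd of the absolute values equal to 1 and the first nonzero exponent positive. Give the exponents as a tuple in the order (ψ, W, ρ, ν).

M: e_1·(1) + e_2·(1) + e_3·(1) + e_4·(0) = 0
L: e_1·(0) + e_2·(2) + e_3·(-3) + e_4·(2) = 0
T: e_1·(-2) + e_2·(-2) + e_3·(0) + e_4·(-1) = 0
Solving this homogeneous linear system for the smallest-integer solution (first nonzero entry positive) gives (1, 1, -2, -4).

(1, 1, -2, -4)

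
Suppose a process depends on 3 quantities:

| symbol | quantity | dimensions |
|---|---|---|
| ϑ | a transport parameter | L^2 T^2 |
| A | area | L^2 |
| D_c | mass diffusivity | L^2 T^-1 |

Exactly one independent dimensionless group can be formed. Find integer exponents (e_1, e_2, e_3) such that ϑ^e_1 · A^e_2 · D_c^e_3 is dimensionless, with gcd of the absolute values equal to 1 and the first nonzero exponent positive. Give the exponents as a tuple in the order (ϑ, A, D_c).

L: e_1·(2) + e_2·(2) + e_3·(2) = 0
T: e_1·(2) + e_2·(0) + e_3·(-1) = 0
Solving this homogeneous linear system for the smallest-integer solution (first nonzero entry positive) gives (1, -3, 2).

(1, -3, 2)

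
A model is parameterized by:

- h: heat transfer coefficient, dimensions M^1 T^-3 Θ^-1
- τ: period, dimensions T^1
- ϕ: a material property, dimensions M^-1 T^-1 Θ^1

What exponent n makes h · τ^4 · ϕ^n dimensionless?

1

Balance the M exponent: (-1)·n from ϕ, plus (1) + 4·(0) = 1 from the rest, must sum to zero.
−n + 1 = 0, so n = 1.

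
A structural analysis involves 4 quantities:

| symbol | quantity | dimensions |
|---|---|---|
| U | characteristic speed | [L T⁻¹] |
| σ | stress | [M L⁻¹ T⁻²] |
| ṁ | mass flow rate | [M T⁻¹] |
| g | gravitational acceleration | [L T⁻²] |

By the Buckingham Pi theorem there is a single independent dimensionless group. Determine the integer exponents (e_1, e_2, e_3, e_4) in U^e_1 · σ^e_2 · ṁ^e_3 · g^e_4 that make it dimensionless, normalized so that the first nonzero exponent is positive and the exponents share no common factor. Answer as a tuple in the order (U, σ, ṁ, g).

M: e_1·(0) + e_2·(1) + e_3·(1) + e_4·(0) = 0
L: e_1·(1) + e_2·(-1) + e_3·(0) + e_4·(1) = 0
T: e_1·(-1) + e_2·(-2) + e_3·(-1) + e_4·(-2) = 0
Solving this homogeneous linear system for the smallest-integer solution (first nonzero entry positive) gives (3, 1, -1, -2).

(3, 1, -1, -2)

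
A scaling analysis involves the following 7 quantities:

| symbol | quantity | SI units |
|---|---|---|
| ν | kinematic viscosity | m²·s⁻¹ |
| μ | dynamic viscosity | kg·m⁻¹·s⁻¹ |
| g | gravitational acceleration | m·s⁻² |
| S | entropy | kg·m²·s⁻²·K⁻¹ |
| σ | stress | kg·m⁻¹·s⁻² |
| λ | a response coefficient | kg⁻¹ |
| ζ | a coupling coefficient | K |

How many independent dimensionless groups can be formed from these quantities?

There are 7 variables and 4 base dimensions (M, L, T, Θ).
The dimension matrix has rank 4.
Independent dimensionless groups: 7 − 4 = 3.

3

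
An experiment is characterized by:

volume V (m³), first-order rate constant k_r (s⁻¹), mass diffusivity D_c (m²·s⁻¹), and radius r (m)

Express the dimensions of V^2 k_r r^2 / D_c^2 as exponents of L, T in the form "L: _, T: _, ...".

Collect each base-dimension exponent across the product:
  L: 2·(3) + (0) − 2·(2) + 2·(1) = 4
  T: 2·(0) + (-1) − 2·(-1) + 2·(0) = 1
So the dimensions are [L⁴ T].

L: 4, T: 1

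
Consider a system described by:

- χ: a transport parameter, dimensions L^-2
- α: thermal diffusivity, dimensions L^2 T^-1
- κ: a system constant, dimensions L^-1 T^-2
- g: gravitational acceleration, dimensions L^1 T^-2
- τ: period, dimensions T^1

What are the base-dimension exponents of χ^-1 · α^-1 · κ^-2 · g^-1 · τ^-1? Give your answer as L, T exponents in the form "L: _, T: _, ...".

L: 1, T: 6

Collect each base-dimension exponent across the product:
  L: −(-2) − (2) − 2·(-1) − (1) − (0) = 1
  T: −(0) − (-1) − 2·(-2) − (-2) − (1) = 6
So the dimensions are [L T⁶].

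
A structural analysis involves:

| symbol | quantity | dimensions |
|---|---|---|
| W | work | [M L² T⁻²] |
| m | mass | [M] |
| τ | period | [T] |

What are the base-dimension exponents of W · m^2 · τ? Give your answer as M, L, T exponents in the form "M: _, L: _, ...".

Collect each base-dimension exponent across the product:
  M: (1) + 2·(1) + (0) = 3
  L: (2) + 2·(0) + (0) = 2
  T: (-2) + 2·(0) + (1) = -1
So the dimensions are [M³ L² T⁻¹].

M: 3, L: 2, T: -1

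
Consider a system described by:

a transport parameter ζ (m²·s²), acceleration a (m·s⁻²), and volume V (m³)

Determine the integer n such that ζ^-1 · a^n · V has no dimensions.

-1

Balance the L exponent: (1)·n from a, plus −(2) + (3) = 1 from the rest, must sum to zero.
n + 1 = 0, so n = -1.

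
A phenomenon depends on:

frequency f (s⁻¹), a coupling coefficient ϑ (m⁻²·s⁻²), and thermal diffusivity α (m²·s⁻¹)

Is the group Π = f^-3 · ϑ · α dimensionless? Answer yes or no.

yes

Sum the exponent of each base dimension across the product:
  L: −3·[f]_L + [ϑ]_L + [α]_L = −3·(0) + (-2) + (2) = 0
  T: −3·[f]_T + [ϑ]_T + [α]_T = −3·(-1) + (-2) + (-1) = 0
All base exponents vanish — dimensionless.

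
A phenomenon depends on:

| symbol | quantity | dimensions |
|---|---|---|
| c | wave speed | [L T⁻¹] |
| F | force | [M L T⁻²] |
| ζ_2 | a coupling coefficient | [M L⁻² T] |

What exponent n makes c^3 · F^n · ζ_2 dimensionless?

-1

Balance the M exponent: (1)·n from F, plus 3·(0) + (1) = 1 from the rest, must sum to zero.
n + 1 = 0, so n = -1.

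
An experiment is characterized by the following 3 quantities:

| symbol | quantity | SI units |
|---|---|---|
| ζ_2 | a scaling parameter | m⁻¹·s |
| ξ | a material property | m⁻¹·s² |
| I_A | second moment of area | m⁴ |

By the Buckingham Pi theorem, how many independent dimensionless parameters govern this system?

There are 3 variables and 2 base dimensions (L, T).
The dimension matrix has rank 2.
Independent dimensionless groups: 3 − 2 = 1.

1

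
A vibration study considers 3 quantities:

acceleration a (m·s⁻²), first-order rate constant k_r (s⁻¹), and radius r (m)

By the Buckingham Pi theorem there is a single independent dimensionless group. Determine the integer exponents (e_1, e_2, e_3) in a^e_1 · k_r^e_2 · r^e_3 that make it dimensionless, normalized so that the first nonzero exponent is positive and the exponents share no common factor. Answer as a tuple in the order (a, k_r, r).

L: e_1·(1) + e_2·(0) + e_3·(1) = 0
T: e_1·(-2) + e_2·(-1) + e_3·(0) = 0
Solving this homogeneous linear system for the smallest-integer solution (first nonzero entry positive) gives (1, -2, -1).

(1, -2, -1)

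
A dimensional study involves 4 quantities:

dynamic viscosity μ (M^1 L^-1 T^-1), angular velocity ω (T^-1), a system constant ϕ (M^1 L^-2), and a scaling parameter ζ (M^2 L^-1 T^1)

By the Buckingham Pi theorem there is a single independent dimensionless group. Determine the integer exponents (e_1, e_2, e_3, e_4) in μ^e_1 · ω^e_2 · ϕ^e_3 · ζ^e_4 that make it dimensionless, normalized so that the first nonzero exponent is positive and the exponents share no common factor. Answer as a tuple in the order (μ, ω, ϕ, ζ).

M: e_1·(1) + e_2·(0) + e_3·(1) + e_4·(2) = 0
L: e_1·(-1) + e_2·(0) + e_3·(-2) + e_4·(-1) = 0
T: e_1·(-1) + e_2·(-1) + e_3·(0) + e_4·(1) = 0
Solving this homogeneous linear system for the smallest-integer solution (first nonzero entry positive) gives (3, -4, -1, -1).

(3, -4, -1, -1)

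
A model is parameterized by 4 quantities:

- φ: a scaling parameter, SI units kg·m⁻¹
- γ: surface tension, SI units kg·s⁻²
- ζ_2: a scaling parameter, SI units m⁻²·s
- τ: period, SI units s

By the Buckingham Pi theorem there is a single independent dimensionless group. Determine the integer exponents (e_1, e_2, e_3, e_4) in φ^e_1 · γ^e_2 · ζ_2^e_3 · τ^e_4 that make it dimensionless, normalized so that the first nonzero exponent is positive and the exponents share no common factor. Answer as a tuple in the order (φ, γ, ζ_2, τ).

(2, -2, -1, -3)

M: e_1·(1) + e_2·(1) + e_3·(0) + e_4·(0) = 0
L: e_1·(-1) + e_2·(0) + e_3·(-2) + e_4·(0) = 0
T: e_1·(0) + e_2·(-2) + e_3·(1) + e_4·(1) = 0
Solving this homogeneous linear system for the smallest-integer solution (first nonzero entry positive) gives (2, -2, -1, -3).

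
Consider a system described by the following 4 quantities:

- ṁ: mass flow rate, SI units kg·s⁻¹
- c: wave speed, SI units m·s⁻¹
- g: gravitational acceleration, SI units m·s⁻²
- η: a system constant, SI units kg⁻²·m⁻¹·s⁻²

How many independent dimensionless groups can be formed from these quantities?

1

There are 4 variables and 3 base dimensions (M, L, T).
The dimension matrix has rank 3.
Independent dimensionless groups: 4 − 3 = 1.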